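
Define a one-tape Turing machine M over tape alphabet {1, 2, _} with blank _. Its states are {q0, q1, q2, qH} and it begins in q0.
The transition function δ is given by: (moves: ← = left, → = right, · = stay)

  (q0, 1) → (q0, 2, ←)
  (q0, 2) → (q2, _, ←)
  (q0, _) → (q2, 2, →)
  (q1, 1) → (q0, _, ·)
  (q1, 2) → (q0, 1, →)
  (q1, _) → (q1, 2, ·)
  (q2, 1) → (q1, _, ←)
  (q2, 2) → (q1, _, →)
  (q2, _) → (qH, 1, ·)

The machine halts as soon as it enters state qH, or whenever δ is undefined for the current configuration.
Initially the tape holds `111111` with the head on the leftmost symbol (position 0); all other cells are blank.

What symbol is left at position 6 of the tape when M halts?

q0 | _[1]11111_   read 1 → write 2, move ←, go to q0
q0 | [_]211111_   read _ → write 2, move →, go to q2
q2 | 2[2]11111_   read 2 → write _, move →, go to q1
q1 | 2_[1]1111_   read 1 → write _, move ·, go to q0
q0 | 2_[_]1111_   read _ → write 2, move →, go to q2
q2 | 2_2[1]111_   read 1 → write _, move ←, go to q1
q1 | 2_[2]_111_   read 2 → write 1, move →, go to q0
q0 | 2_1[_]111_   read _ → write 2, move →, go to q2
q2 | 2_12[1]11_   read 1 → write _, move ←, go to q1
q1 | 2_1[2]_11_   read 2 → write 1, move →, go to q0
q0 | 2_11[_]11_   read _ → write 2, move →, go to q2
q2 | 2_112[1]1_   read 1 → write _, move ←, go to q1
q1 | 2_11[2]_1_   read 2 → write 1, move →, go to q0
q0 | 2_111[_]1_   read _ → write 2, move →, go to q2
q2 | 2_1112[1]_   read 1 → write _, move ←, go to q1
q1 | 2_111[2]__   read 2 → write 1, move →, go to q0
q0 | 2_1111[_]_   read _ → write 2, move →, go to q2
q2 | 2_11112[_]   read _ → write 1, move ·, go to qH
qH | 2_11112[1]
Cell 6 holds 1 when M halts.

1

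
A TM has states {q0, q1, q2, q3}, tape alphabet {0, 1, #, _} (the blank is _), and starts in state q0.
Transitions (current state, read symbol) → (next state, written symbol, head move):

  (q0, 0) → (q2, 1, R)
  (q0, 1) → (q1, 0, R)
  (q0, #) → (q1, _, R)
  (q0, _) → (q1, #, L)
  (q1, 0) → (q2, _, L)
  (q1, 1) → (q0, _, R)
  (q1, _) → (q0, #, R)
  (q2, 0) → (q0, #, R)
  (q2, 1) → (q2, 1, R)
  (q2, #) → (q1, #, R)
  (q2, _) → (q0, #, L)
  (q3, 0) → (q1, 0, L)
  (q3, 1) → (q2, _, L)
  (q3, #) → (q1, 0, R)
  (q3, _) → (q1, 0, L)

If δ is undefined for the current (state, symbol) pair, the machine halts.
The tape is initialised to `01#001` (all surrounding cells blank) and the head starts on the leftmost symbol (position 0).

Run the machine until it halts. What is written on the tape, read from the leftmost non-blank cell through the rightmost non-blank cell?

11##10#

state=q0 head=0 tape=[0]1#001_   (q0,0)→(q2,1,R)
state=q2 head=1 tape=1[1]#001_   (q2,1)→(q2,1,R)
state=q2 head=2 tape=11[#]001_   (q2,#)→(q1,#,R)
state=q1 head=3 tape=11#[0]01_   (q1,0)→(q2,_,L)
state=q2 head=2 tape=11[#]_01_   (q2,#)→(q1,#,R)
state=q1 head=3 tape=11#[_]01_   (q1,_)→(q0,#,R)
state=q0 head=4 tape=11##[0]1_   (q0,0)→(q2,1,R)
state=q2 head=5 tape=11##1[1]_   (q2,1)→(q2,1,R)
state=q2 head=6 tape=11##11[_]   (q2,_)→(q0,#,L)
state=q0 head=5 tape=11##1[1]#   (q0,1)→(q1,0,R)
state=q1 head=6 tape=11##10[#]
The non-blank tape span at halt is 11##10#.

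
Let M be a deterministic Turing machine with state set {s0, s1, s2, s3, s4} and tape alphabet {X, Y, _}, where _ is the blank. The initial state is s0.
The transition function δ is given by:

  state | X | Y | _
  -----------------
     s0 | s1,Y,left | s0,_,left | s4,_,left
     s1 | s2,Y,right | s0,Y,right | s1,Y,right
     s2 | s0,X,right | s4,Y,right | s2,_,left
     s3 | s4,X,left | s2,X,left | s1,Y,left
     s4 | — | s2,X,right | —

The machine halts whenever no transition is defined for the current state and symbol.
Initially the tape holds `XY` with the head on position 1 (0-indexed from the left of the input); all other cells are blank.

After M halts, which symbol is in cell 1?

_

state=s0 head=1 tape=_X[Y]   (s0,Y)→(s0,_,left)
state=s0 head=0 tape=_[X]_   (s0,X)→(s1,Y,left)
state=s1 head=-1 tape=[_]Y_   (s1,_)→(s1,Y,right)
state=s1 head=0 tape=Y[Y]_   (s1,Y)→(s0,Y,right)
state=s0 head=1 tape=YY[_]   (s0,_)→(s4,_,left)
state=s4 head=0 tape=Y[Y]_   (s4,Y)→(s2,X,right)
state=s2 head=1 tape=YX[_]   (s2,_)→(s2,_,left)
state=s2 head=0 tape=Y[X]_   (s2,X)→(s0,X,right)
state=s0 head=1 tape=YX[_]   (s0,_)→(s4,_,left)
state=s4 head=0 tape=Y[X]_
Cell 1 holds _ when M halts.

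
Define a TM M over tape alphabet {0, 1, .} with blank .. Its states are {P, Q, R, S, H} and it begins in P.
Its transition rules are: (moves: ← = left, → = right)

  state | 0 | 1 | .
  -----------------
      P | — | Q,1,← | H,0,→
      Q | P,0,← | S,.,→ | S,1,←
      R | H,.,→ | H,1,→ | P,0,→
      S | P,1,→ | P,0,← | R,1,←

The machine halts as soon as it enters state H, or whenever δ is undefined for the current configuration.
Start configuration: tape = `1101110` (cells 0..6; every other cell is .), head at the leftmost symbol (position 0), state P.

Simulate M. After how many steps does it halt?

7

state=P head=0 tape=....[1]101110   (P,1)→(Q,1,←)
state=Q head=-1 tape=...[.]1101110   (Q,.)→(S,1,←)
state=S head=-2 tape=..[.]11101110   (S,.)→(R,1,←)
state=R head=-3 tape=.[.]111101110   (R,.)→(P,0,→)
state=P head=-2 tape=.0[1]11101110   (P,1)→(Q,1,←)
state=Q head=-3 tape=.[0]111101110   (Q,0)→(P,0,←)
state=P head=-4 tape=[.]0111101110   (P,.)→(H,0,→)
state=H head=-3 tape=0[0]111101110
M halts after 7 transitions.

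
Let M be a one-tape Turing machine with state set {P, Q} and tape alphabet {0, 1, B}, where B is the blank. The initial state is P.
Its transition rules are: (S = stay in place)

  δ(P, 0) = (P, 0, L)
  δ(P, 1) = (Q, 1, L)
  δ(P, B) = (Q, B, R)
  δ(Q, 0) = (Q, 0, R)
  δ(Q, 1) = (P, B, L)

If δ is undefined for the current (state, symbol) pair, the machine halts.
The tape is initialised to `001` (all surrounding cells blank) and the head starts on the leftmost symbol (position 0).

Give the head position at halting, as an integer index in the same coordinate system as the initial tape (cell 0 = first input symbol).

2

state=P head=0 tape=B[0]01   (P,0)→(P,0,L)
state=P head=-1 tape=[B]001   (P,B)→(Q,B,R)
state=Q head=0 tape=B[0]01   (Q,0)→(Q,0,R)
state=Q head=1 tape=B0[0]1   (Q,0)→(Q,0,R)
state=Q head=2 tape=B00[1]   (Q,1)→(P,B,L)
state=P head=1 tape=B0[0]B   (P,0)→(P,0,L)
state=P head=0 tape=B[0]0B   (P,0)→(P,0,L)
state=P head=-1 tape=[B]00B   (P,B)→(Q,B,R)
state=Q head=0 tape=B[0]0B   (Q,0)→(Q,0,R)
state=Q head=1 tape=B0[0]B   (Q,0)→(Q,0,R)
state=Q head=2 tape=B00[B]
At halt the head is at cell 2.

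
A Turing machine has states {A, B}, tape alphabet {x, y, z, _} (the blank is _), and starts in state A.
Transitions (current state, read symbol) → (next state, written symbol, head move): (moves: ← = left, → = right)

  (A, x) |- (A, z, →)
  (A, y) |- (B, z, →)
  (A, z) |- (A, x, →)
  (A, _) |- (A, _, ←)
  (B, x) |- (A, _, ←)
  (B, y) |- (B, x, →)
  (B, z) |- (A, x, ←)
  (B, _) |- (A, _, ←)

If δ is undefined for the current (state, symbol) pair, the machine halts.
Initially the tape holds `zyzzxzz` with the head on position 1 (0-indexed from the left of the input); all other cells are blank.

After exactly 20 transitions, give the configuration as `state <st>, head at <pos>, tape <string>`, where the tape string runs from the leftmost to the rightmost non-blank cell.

state A, head at 7, tape zxzxzxx

A | z[y]zzxzz_   read y → write z, move →, go to B
B | zz[z]zxzz_   read z → write x, move ←, go to A
A | z[z]xzxzz_   read z → write x, move →, go to A
A | zx[x]zxzz_   read x → write z, move →, go to A
A | zxz[z]xzz_   read z → write x, move →, go to A
A | zxzx[x]zz_   read x → write z, move →, go to A
A | zxzxz[z]z_   read z → write x, move →, go to A
A | zxzxzx[z]_   read z → write x, move →, go to A
A | zxzxzxx[_]   read _ → write _, move ←, go to A
A | zxzxzx[x]_   read x → write z, move →, go to A
A | zxzxzxz[_]   read _ → write _, move ←, go to A
A | zxzxzx[z]_   read z → write x, move →, go to A
A | zxzxzxx[_]   read _ → write _, move ←, go to A
A | zxzxzx[x]_   read x → write z, move →, go to A
A | zxzxzxz[_]   read _ → write _, move ←, go to A
A | zxzxzx[z]_   read z → write x, move →, go to A
A | zxzxzxx[_]   read _ → write _, move ←, go to A
A | zxzxzx[x]_   read x → write z, move →, go to A
A | zxzxzxz[_]   read _ → write _, move ←, go to A
A | zxzxzx[z]_   read z → write x, move →, go to A
A | zxzxzxx[_]
After 20 steps: state A, head at 7, tape zxzxzxx.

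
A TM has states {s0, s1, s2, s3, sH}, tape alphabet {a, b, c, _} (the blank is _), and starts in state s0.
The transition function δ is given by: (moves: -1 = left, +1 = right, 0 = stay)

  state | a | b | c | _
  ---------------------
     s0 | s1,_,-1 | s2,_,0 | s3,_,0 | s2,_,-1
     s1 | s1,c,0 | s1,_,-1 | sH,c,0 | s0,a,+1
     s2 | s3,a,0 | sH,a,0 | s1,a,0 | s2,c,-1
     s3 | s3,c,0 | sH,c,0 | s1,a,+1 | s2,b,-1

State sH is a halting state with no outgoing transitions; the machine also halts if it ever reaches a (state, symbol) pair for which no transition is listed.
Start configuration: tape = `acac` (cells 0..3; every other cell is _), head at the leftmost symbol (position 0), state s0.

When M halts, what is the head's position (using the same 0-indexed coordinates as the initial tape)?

0

state=s0 head=0 tape=_[a]cac   (s0,a)→(s1,_,-1)
state=s1 head=-1 tape=[_]_cac   (s1,_)→(s0,a,+1)
state=s0 head=0 tape=a[_]cac   (s0,_)→(s2,_,-1)
state=s2 head=-1 tape=[a]_cac   (s2,a)→(s3,a,0)
state=s3 head=-1 tape=[a]_cac   (s3,a)→(s3,c,0)
state=s3 head=-1 tape=[c]_cac   (s3,c)→(s1,a,+1)
state=s1 head=0 tape=a[_]cac   (s1,_)→(s0,a,+1)
state=s0 head=1 tape=aa[c]ac   (s0,c)→(s3,_,0)
state=s3 head=1 tape=aa[_]ac   (s3,_)→(s2,b,-1)
state=s2 head=0 tape=a[a]bac   (s2,a)→(s3,a,0)
state=s3 head=0 tape=a[a]bac   (s3,a)→(s3,c,0)
state=s3 head=0 tape=a[c]bac   (s3,c)→(s1,a,+1)
state=s1 head=1 tape=aa[b]ac   (s1,b)→(s1,_,-1)
state=s1 head=0 tape=a[a]_ac   (s1,a)→(s1,c,0)
state=s1 head=0 tape=a[c]_ac   (s1,c)→(sH,c,0)
state=sH head=0 tape=a[c]_ac
At halt the head is at cell 0.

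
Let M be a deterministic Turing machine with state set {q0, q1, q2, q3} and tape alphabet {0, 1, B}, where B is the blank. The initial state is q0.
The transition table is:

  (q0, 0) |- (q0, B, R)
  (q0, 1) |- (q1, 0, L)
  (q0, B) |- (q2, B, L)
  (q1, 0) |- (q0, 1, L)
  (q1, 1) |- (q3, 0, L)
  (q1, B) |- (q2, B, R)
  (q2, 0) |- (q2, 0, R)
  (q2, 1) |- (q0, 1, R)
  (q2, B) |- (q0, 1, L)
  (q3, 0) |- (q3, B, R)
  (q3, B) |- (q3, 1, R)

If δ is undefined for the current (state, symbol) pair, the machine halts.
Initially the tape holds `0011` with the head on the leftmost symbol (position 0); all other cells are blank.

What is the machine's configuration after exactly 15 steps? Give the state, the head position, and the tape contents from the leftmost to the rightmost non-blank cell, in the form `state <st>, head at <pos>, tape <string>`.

state q2, head at 3, tape 01

q0 | [0]011B   read 0 → write B, move R, go to q0
q0 | B[0]11B   read 0 → write B, move R, go to q0
q0 | BB[1]1B   read 1 → write 0, move L, go to q1
q1 | B[B]01B   read B → write B, move R, go to q2
q2 | BB[0]1B   read 0 → write 0, move R, go to q2
q2 | BB0[1]B   read 1 → write 1, move R, go to q0
q0 | BB01[B]   read B → write B, move L, go to q2
q2 | BB0[1]B   read 1 → write 1, move R, go to q0
q0 | BB01[B]   read B → write B, move L, go to q2
q2 | BB0[1]B   read 1 → write 1, move R, go to q0
q0 | BB01[B]   read B → write B, move L, go to q2
q2 | BB0[1]B   read 1 → write 1, move R, go to q0
q0 | BB01[B]   read B → write B, move L, go to q2
q2 | BB0[1]B   read 1 → write 1, move R, go to q0
q0 | BB01[B]   read B → write B, move L, go to q2
q2 | BB0[1]B
After 15 steps: state q2, head at 3, tape 01.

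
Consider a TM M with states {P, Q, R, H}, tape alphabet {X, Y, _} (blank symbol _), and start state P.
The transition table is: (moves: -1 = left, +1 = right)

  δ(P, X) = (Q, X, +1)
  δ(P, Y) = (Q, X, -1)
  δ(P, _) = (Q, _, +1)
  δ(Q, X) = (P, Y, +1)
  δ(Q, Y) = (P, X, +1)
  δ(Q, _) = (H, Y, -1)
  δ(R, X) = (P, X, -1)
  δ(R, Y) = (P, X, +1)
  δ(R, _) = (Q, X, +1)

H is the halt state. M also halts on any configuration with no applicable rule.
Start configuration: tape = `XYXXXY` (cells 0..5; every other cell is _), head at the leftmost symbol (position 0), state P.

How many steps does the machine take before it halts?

8

P | [X]YXXXY__   read X → write X, move +1, go to Q
Q | X[Y]XXXY__   read Y → write X, move +1, go to P
P | XX[X]XXY__   read X → write X, move +1, go to Q
Q | XXX[X]XY__   read X → write Y, move +1, go to P
P | XXXY[X]Y__   read X → write X, move +1, go to Q
Q | XXXYX[Y]__   read Y → write X, move +1, go to P
P | XXXYXX[_]_   read _ → write _, move +1, go to Q
Q | XXXYXX_[_]   read _ → write Y, move -1, go to H
H | XXXYXX[_]Y
M halts after 8 transitions.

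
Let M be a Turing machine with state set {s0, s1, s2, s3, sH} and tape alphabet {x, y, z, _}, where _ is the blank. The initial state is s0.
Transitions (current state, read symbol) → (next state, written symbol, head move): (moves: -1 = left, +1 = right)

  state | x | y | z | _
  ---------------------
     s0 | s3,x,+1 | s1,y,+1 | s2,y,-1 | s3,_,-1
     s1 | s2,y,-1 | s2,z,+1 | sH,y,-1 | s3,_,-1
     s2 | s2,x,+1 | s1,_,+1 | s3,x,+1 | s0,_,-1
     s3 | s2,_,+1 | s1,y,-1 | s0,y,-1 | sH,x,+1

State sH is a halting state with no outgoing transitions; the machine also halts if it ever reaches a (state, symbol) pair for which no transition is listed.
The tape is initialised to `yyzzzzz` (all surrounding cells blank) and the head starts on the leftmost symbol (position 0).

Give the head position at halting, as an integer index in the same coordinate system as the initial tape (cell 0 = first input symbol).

s0 | __[y]yzzzzz   read y → write y, move +1, go to s1
s1 | __y[y]zzzzz   read y → write z, move +1, go to s2
s2 | __yz[z]zzzz   read z → write x, move +1, go to s3
s3 | __yzx[z]zzz   read z → write y, move -1, go to s0
s0 | __yz[x]yzzz   read x → write x, move +1, go to s3
s3 | __yzx[y]zzz   read y → write y, move -1, go to s1
s1 | __yz[x]yzzz   read x → write y, move -1, go to s2
s2 | __y[z]yyzzz   read z → write x, move +1, go to s3
s3 | __yx[y]yzzz   read y → write y, move -1, go to s1
s1 | __y[x]yyzzz   read x → write y, move -1, go to s2
s2 | __[y]yyyzzz   read y → write _, move +1, go to s1
s1 | ___[y]yyzzz   read y → write z, move +1, go to s2
s2 | ___z[y]yzzz   read y → write _, move +1, go to s1
s1 | ___z_[y]zzz   read y → write z, move +1, go to s2
s2 | ___z_z[z]zz   read z → write x, move +1, go to s3
s3 | ___z_zx[z]z   read z → write y, move -1, go to s0
s0 | ___z_z[x]yz   read x → write x, move +1, go to s3
s3 | ___z_zx[y]z   read y → write y, move -1, go to s1
s1 | ___z_z[x]yz   read x → write y, move -1, go to s2
s2 | ___z_[z]yyz   read z → write x, move +1, go to s3
s3 | ___z_x[y]yz   read y → write y, move -1, go to s1
s1 | ___z_[x]yyz   read x → write y, move -1, go to s2
s2 | ___z[_]yyyz   read _ → write _, move -1, go to s0
s0 | ___[z]_yyyz   read z → write y, move -1, go to s2
s2 | __[_]y_yyyz   read _ → write _, move -1, go to s0
s0 | _[_]_y_yyyz   read _ → write _, move -1, go to s3
s3 | [_]__y_yyyz   read _ → write x, move +1, go to sH
sH | x[_]_y_yyyz
At halt the head is at cell -1.

-1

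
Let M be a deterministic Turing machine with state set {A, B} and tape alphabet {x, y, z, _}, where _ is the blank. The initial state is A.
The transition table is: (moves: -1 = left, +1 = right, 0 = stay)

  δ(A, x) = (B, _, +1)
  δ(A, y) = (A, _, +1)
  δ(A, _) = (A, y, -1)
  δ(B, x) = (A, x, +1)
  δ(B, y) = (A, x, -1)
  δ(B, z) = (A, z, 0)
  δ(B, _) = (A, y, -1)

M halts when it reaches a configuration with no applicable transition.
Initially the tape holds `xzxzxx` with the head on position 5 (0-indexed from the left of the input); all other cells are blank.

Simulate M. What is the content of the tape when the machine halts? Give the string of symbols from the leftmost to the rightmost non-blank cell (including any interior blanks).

xzxzyxy

A | xzxzx[x]_   read x → write _, move +1, go to B
B | xzxzx_[_]   read _ → write y, move -1, go to A
A | xzxzx[_]y   read _ → write y, move -1, go to A
A | xzxz[x]yy   read x → write _, move +1, go to B
B | xzxz_[y]y   read y → write x, move -1, go to A
A | xzxz[_]xy   read _ → write y, move -1, go to A
A | xzx[z]yxy
The non-blank tape span at halt is xzxzyxy.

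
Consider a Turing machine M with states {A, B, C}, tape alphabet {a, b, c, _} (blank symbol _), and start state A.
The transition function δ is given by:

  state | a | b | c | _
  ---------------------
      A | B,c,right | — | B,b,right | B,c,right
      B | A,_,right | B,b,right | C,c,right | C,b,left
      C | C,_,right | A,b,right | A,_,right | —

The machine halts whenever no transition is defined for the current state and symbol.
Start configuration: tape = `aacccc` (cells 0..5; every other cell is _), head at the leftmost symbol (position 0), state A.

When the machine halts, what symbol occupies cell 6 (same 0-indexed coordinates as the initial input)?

A | [a]acccc_   read a → write c, move right, go to B
B | c[a]cccc_   read a → write _, move right, go to A
A | c_[c]ccc_   read c → write b, move right, go to B
B | c_b[c]cc_   read c → write c, move right, go to C
C | c_bc[c]c_   read c → write _, move right, go to A
A | c_bc_[c]_   read c → write b, move right, go to B
B | c_bc_b[_]   read _ → write b, move left, go to C
C | c_bc_[b]b   read b → write b, move right, go to A
A | c_bc_b[b]
Cell 6 holds b when M halts.

b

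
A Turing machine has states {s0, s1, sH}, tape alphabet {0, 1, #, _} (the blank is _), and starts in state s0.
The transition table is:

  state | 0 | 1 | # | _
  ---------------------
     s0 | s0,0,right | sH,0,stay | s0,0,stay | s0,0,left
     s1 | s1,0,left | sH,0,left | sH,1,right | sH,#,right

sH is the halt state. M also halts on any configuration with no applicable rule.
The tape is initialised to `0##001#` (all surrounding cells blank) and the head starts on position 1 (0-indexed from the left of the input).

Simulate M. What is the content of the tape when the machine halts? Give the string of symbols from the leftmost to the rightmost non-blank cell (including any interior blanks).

state=s0 head=1 tape=0[#]#001#   (s0,#)→(s0,0,stay)
state=s0 head=1 tape=0[0]#001#   (s0,0)→(s0,0,right)
state=s0 head=2 tape=00[#]001#   (s0,#)→(s0,0,stay)
state=s0 head=2 tape=00[0]001#   (s0,0)→(s0,0,right)
state=s0 head=3 tape=000[0]01#   (s0,0)→(s0,0,right)
state=s0 head=4 tape=0000[0]1#   (s0,0)→(s0,0,right)
state=s0 head=5 tape=00000[1]#   (s0,1)→(sH,0,stay)
state=sH head=5 tape=00000[0]#
The non-blank tape span at halt is 000000#.

000000#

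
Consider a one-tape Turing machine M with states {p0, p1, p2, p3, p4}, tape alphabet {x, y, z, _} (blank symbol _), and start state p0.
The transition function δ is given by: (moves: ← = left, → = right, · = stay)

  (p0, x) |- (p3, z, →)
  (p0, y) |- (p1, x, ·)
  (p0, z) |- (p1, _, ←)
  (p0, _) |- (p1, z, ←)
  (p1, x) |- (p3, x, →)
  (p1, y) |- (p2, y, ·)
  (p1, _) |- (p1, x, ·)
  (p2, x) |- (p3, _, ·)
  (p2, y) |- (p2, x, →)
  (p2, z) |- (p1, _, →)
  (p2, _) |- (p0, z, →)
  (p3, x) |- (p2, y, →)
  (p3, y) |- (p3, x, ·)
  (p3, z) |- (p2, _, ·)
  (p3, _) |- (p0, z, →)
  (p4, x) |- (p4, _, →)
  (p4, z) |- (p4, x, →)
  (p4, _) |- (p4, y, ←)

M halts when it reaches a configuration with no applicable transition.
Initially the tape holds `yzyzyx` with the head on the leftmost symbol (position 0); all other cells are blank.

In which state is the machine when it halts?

p1

state=p0 head=0 tape=[y]zyzyx__   (p0,y)→(p1,x,·)
state=p1 head=0 tape=[x]zyzyx__   (p1,x)→(p3,x,→)
state=p3 head=1 tape=x[z]yzyx__   (p3,z)→(p2,_,·)
state=p2 head=1 tape=x[_]yzyx__   (p2,_)→(p0,z,→)
state=p0 head=2 tape=xz[y]zyx__   (p0,y)→(p1,x,·)
state=p1 head=2 tape=xz[x]zyx__   (p1,x)→(p3,x,→)
state=p3 head=3 tape=xzx[z]yx__   (p3,z)→(p2,_,·)
state=p2 head=3 tape=xzx[_]yx__   (p2,_)→(p0,z,→)
state=p0 head=4 tape=xzxz[y]x__   (p0,y)→(p1,x,·)
state=p1 head=4 tape=xzxz[x]x__   (p1,x)→(p3,x,→)
state=p3 head=5 tape=xzxzx[x]__   (p3,x)→(p2,y,→)
state=p2 head=6 tape=xzxzxy[_]_   (p2,_)→(p0,z,→)
state=p0 head=7 tape=xzxzxyz[_]   (p0,_)→(p1,z,←)
state=p1 head=6 tape=xzxzxy[z]z
No transition is defined for (p1, z); M halts in state p1.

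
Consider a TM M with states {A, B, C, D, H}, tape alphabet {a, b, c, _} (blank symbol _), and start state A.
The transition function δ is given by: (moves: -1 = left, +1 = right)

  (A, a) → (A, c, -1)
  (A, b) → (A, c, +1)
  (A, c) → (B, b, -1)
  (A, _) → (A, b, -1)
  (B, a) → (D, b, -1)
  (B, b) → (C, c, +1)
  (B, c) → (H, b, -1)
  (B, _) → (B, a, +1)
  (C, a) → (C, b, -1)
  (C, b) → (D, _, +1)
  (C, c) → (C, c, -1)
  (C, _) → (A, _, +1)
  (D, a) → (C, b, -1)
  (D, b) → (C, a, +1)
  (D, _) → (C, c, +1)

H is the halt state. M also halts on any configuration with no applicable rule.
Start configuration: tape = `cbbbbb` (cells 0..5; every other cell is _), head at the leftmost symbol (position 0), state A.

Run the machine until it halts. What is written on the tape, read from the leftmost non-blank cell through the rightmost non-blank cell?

ac_a_cccbbbb

A | _[c]bbbbb_____   read c → write b, move -1, go to B
B | [_]bbbbbb_____   read _ → write a, move +1, go to B
B | a[b]bbbbb_____   read b → write c, move +1, go to C
C | ac[b]bbbb_____   read b → write _, move +1, go to D
D | ac_[b]bbb_____   read b → write a, move +1, go to C
C | ac_a[b]bb_____   read b → write _, move +1, go to D
D | ac_a_[b]b_____   read b → write a, move +1, go to C
C | ac_a_a[b]_____   read b → write _, move +1, go to D
D | ac_a_a_[_]____   read _ → write c, move +1, go to C
C | ac_a_a_c[_]___   read _ → write _, move +1, go to A
A | ac_a_a_c_[_]__   read _ → write b, move -1, go to A
A | ac_a_a_c[_]b__   read _ → write b, move -1, go to A
A | ac_a_a_[c]bb__   read c → write b, move -1, go to B
B | ac_a_a[_]bbb__   read _ → write a, move +1, go to B
B | ac_a_aa[b]bb__   read b → write c, move +1, go to C
C | ac_a_aac[b]b__   read b → write _, move +1, go to D
D | ac_a_aac_[b]__   read b → write a, move +1, go to C
C | ac_a_aac_a[_]_   read _ → write _, move +1, go to A
A | ac_a_aac_a_[_]   read _ → write b, move -1, go to A
A | ac_a_aac_a[_]b   read _ → write b, move -1, go to A
A | ac_a_aac_[a]bb   read a → write c, move -1, go to A
A | ac_a_aac[_]cbb   read _ → write b, move -1, go to A
A | ac_a_aa[c]bcbb   read c → write b, move -1, go to B
B | ac_a_a[a]bbcbb   read a → write b, move -1, go to D
D | ac_a_[a]bbbcbb   read a → write b, move -1, go to C
C | ac_a[_]bbbbcbb   read _ → write _, move +1, go to A
A | ac_a_[b]bbbcbb   read b → write c, move +1, go to A
A | ac_a_c[b]bbcbb   read b → write c, move +1, go to A
A | ac_a_cc[b]bcbb   read b → write c, move +1, go to A
A | ac_a_ccc[b]cbb   read b → write c, move +1, go to A
A | ac_a_cccc[c]bb   read c → write b, move -1, go to B
B | ac_a_ccc[c]bbb   read c → write b, move -1, go to H
H | ac_a_cc[c]bbbb
The non-blank tape span at halt is ac_a_cccbbbb.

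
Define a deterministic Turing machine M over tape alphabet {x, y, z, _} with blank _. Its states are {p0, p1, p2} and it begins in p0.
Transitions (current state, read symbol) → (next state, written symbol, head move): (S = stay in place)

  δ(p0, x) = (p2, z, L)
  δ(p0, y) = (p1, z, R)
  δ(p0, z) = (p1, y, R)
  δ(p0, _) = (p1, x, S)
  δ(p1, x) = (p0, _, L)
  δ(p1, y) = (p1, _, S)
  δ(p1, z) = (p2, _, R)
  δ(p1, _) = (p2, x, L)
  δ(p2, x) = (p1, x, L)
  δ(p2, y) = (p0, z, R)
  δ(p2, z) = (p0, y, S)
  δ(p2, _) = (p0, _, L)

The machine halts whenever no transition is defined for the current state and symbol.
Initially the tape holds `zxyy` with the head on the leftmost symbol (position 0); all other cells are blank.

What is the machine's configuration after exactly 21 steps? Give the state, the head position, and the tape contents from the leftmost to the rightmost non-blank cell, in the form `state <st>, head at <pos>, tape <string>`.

state p1, head at 4, tape z_zy

p0 | [z]xyy_   read z → write y, move R, go to p1
p1 | y[x]yy_   read x → write _, move L, go to p0
p0 | [y]_yy_   read y → write z, move R, go to p1
p1 | z[_]yy_   read _ → write x, move L, go to p2
p2 | [z]xyy_   read z → write y, move S, go to p0
p0 | [y]xyy_   read y → write z, move R, go to p1
p1 | z[x]yy_   read x → write _, move L, go to p0
p0 | [z]_yy_   read z → write y, move R, go to p1
p1 | y[_]yy_   read _ → write x, move L, go to p2
p2 | [y]xyy_   read y → write z, move R, go to p0
p0 | z[x]yy_   read x → write z, move L, go to p2
p2 | [z]zyy_   read z → write y, move S, go to p0
p0 | [y]zyy_   read y → write z, move R, go to p1
p1 | z[z]yy_   read z → write _, move R, go to p2
p2 | z_[y]y_   read y → write z, move R, go to p0
p0 | z_z[y]_   read y → write z, move R, go to p1
p1 | z_zz[_]   read _ → write x, move L, go to p2
p2 | z_z[z]x   read z → write y, move S, go to p0
p0 | z_z[y]x   read y → write z, move R, go to p1
p1 | z_zz[x]   read x → write _, move L, go to p0
p0 | z_z[z]_   read z → write y, move R, go to p1
p1 | z_zy[_]
After 21 steps: state p1, head at 4, tape z_zy.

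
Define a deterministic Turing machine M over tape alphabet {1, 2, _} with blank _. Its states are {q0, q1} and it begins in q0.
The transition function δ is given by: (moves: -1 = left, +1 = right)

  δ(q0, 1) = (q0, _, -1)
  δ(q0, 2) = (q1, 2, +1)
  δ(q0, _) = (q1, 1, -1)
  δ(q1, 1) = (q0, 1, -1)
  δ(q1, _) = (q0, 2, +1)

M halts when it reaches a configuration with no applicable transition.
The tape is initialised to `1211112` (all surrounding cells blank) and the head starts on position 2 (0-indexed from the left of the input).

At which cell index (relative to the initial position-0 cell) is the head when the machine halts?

7

q0 | 12[1]1112__   read 1 → write _, move -1, go to q0
q0 | 1[2]_1112__   read 2 → write 2, move +1, go to q1
q1 | 12[_]1112__   read _ → write 2, move +1, go to q0
q0 | 122[1]112__   read 1 → write _, move -1, go to q0
q0 | 12[2]_112__   read 2 → write 2, move +1, go to q1
q1 | 122[_]112__   read _ → write 2, move +1, go to q0
q0 | 1222[1]12__   read 1 → write _, move -1, go to q0
q0 | 122[2]_12__   read 2 → write 2, move +1, go to q1
q1 | 1222[_]12__   read _ → write 2, move +1, go to q0
q0 | 12222[1]2__   read 1 → write _, move -1, go to q0
q0 | 1222[2]_2__   read 2 → write 2, move +1, go to q1
q1 | 12222[_]2__   read _ → write 2, move +1, go to q0
q0 | 122222[2]__   read 2 → write 2, move +1, go to q1
q1 | 1222222[_]_   read _ → write 2, move +1, go to q0
q0 | 12222222[_]   read _ → write 1, move -1, go to q1
q1 | 1222222[2]1
At halt the head is at cell 7.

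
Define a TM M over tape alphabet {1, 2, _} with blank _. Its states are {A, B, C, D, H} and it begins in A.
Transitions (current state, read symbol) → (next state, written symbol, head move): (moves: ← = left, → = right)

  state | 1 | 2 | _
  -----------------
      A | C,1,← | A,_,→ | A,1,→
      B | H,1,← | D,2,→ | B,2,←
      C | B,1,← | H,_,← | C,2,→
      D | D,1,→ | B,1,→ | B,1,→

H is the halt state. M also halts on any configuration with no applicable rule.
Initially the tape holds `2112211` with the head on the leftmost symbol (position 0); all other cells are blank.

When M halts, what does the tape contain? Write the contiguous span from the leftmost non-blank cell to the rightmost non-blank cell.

211121112

A | [2]112211__   read 2 → write _, move →, go to A
A | _[1]12211__   read 1 → write 1, move ←, go to C
C | [_]112211__   read _ → write 2, move →, go to C
C | 2[1]12211__   read 1 → write 1, move ←, go to B
B | [2]112211__   read 2 → write 2, move →, go to D
D | 2[1]12211__   read 1 → write 1, move →, go to D
D | 21[1]2211__   read 1 → write 1, move →, go to D
D | 211[2]211__   read 2 → write 1, move →, go to B
B | 2111[2]11__   read 2 → write 2, move →, go to D
D | 21112[1]1__   read 1 → write 1, move →, go to D
D | 211121[1]__   read 1 → write 1, move →, go to D
D | 2111211[_]_   read _ → write 1, move →, go to B
B | 21112111[_]   read _ → write 2, move ←, go to B
B | 2111211[1]2   read 1 → write 1, move ←, go to H
H | 211121[1]12
The non-blank tape span at halt is 211121112.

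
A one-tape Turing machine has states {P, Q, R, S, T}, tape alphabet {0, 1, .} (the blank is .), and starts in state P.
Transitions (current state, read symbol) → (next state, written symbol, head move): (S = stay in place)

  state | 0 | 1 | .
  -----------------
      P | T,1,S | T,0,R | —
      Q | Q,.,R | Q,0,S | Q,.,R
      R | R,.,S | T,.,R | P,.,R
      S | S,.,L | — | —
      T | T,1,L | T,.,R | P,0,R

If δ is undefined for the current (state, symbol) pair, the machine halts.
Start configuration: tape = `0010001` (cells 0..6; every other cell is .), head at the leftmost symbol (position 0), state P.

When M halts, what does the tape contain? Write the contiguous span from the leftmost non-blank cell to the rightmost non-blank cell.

00...00.0

state=P head=0 tape=.[0]010001..   (P,0)→(T,1,S)
state=T head=0 tape=.[1]010001..   (T,1)→(T,.,R)
state=T head=1 tape=..[0]10001..   (T,0)→(T,1,L)
state=T head=0 tape=.[.]110001..   (T,.)→(P,0,R)
state=P head=1 tape=.0[1]10001..   (P,1)→(T,0,R)
state=T head=2 tape=.00[1]0001..   (T,1)→(T,.,R)
state=T head=3 tape=.00.[0]001..   (T,0)→(T,1,L)
state=T head=2 tape=.00[.]1001..   (T,.)→(P,0,R)
state=P head=3 tape=.000[1]001..   (P,1)→(T,0,R)
state=T head=4 tape=.0000[0]01..   (T,0)→(T,1,L)
state=T head=3 tape=.000[0]101..   (T,0)→(T,1,L)
state=T head=2 tape=.00[0]1101..   (T,0)→(T,1,L)
state=T head=1 tape=.0[0]11101..   (T,0)→(T,1,L)
state=T head=0 tape=.[0]111101..   (T,0)→(T,1,L)
state=T head=-1 tape=[.]1111101..   (T,.)→(P,0,R)
state=P head=0 tape=0[1]111101..   (P,1)→(T,0,R)
state=T head=1 tape=00[1]11101..   (T,1)→(T,.,R)
state=T head=2 tape=00.[1]1101..   (T,1)→(T,.,R)
state=T head=3 tape=00..[1]101..   (T,1)→(T,.,R)
state=T head=4 tape=00...[1]01..   (T,1)→(T,.,R)
state=T head=5 tape=00....[0]1..   (T,0)→(T,1,L)
state=T head=4 tape=00...[.]11..   (T,.)→(P,0,R)
state=P head=5 tape=00...0[1]1..   (P,1)→(T,0,R)
state=T head=6 tape=00...00[1]..   (T,1)→(T,.,R)
state=T head=7 tape=00...00.[.].   (T,.)→(P,0,R)
state=P head=8 tape=00...00.0[.]
The non-blank tape span at halt is 00...00.0.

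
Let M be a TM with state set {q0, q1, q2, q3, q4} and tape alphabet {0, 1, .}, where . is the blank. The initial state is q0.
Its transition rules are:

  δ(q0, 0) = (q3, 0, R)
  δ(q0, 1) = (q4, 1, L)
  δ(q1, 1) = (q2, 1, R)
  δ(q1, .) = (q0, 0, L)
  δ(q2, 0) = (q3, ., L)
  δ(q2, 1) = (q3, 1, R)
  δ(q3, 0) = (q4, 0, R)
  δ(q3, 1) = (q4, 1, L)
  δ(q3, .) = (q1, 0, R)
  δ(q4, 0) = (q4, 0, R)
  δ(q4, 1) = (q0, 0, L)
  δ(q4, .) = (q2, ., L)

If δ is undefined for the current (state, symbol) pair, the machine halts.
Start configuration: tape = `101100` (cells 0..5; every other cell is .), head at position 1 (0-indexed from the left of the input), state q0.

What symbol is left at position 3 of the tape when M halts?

q0 | ..1[0]1100.   read 0 → write 0, move R, go to q3
q3 | ..10[1]100.   read 1 → write 1, move L, go to q4
q4 | ..1[0]1100.   read 0 → write 0, move R, go to q4
q4 | ..10[1]100.   read 1 → write 0, move L, go to q0
q0 | ..1[0]0100.   read 0 → write 0, move R, go to q3
q3 | ..10[0]100.   read 0 → write 0, move R, go to q4
q4 | ..100[1]00.   read 1 → write 0, move L, go to q0
q0 | ..10[0]000.   read 0 → write 0, move R, go to q3
q3 | ..100[0]00.   read 0 → write 0, move R, go to q4
q4 | ..1000[0]0.   read 0 → write 0, move R, go to q4
q4 | ..10000[0].   read 0 → write 0, move R, go to q4
q4 | ..100000[.]   read . → write ., move L, go to q2
q2 | ..10000[0].   read 0 → write ., move L, go to q3
q3 | ..1000[0]..   read 0 → write 0, move R, go to q4
q4 | ..10000[.].   read . → write ., move L, go to q2
q2 | ..1000[0]..   read 0 → write ., move L, go to q3
q3 | ..100[0]...   read 0 → write 0, move R, go to q4
q4 | ..1000[.]..   read . → write ., move L, go to q2
q2 | ..100[0]...   read 0 → write ., move L, go to q3
q3 | ..10[0]....   read 0 → write 0, move R, go to q4
q4 | ..100[.]...   read . → write ., move L, go to q2
q2 | ..10[0]....   read 0 → write ., move L, go to q3
q3 | ..1[0].....   read 0 → write 0, move R, go to q4
q4 | ..10[.]....   read . → write ., move L, go to q2
q2 | ..1[0].....   read 0 → write ., move L, go to q3
q3 | ..[1]......   read 1 → write 1, move L, go to q4
q4 | .[.]1......   read . → write ., move L, go to q2
q2 | [.].1......
Cell 3 holds . when M halts.

.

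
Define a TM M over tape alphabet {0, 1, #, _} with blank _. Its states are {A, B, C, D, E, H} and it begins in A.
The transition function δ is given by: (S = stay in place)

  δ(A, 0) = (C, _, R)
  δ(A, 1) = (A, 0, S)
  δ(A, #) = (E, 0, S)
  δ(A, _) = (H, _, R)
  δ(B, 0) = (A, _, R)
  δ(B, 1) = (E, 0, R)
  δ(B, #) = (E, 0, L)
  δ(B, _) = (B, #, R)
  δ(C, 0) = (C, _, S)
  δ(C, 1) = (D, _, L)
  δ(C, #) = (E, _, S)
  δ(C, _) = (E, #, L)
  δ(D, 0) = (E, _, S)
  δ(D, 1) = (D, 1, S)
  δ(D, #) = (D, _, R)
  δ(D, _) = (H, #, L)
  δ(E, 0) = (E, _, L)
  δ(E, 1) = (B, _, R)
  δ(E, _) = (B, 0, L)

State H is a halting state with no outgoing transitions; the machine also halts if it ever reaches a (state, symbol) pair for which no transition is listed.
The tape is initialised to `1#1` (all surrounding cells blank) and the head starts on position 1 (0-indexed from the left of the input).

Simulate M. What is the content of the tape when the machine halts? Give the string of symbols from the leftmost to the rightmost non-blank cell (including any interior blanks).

#00

A | 1[#]1__   read # → write 0, move S, go to E
E | 1[0]1__   read 0 → write _, move L, go to E
E | [1]_1__   read 1 → write _, move R, go to B
B | _[_]1__   read _ → write #, move R, go to B
B | _#[1]__   read 1 → write 0, move R, go to E
E | _#0[_]_   read _ → write 0, move L, go to B
B | _#[0]0_   read 0 → write _, move R, go to A
A | _#_[0]_   read 0 → write _, move R, go to C
C | _#__[_]   read _ → write #, move L, go to E
E | _#_[_]#   read _ → write 0, move L, go to B
B | _#[_]0#   read _ → write #, move R, go to B
B | _##[0]#   read 0 → write _, move R, go to A
A | _##_[#]   read # → write 0, move S, go to E
E | _##_[0]   read 0 → write _, move L, go to E
E | _##[_]_   read _ → write 0, move L, go to B
B | _#[#]0_   read # → write 0, move L, go to E
E | _[#]00_
The non-blank tape span at halt is #00.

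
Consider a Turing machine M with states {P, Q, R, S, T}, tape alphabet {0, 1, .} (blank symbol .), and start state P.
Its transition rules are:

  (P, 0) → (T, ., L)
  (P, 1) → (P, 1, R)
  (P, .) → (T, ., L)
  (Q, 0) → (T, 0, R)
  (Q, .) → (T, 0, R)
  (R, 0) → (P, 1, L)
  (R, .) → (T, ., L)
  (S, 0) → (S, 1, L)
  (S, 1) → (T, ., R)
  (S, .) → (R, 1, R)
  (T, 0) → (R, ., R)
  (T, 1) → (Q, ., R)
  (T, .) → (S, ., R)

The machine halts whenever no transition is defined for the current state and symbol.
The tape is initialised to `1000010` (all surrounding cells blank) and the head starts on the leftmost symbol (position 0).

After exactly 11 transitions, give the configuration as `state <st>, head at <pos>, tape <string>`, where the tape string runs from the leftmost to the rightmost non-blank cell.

state R, head at 3, tape 11010

state=P head=0 tape=[1]000010   (P,1)→(P,1,R)
state=P head=1 tape=1[0]00010   (P,0)→(T,.,L)
state=T head=0 tape=[1].00010   (T,1)→(Q,.,R)
state=Q head=1 tape=.[.]00010   (Q,.)→(T,0,R)
state=T head=2 tape=.0[0]0010   (T,0)→(R,.,R)
state=R head=3 tape=.0.[0]010   (R,0)→(P,1,L)
state=P head=2 tape=.0[.]1010   (P,.)→(T,.,L)
state=T head=1 tape=.[0].1010   (T,0)→(R,.,R)
state=R head=2 tape=..[.]1010   (R,.)→(T,.,L)
state=T head=1 tape=.[.].1010   (T,.)→(S,.,R)
state=S head=2 tape=..[.]1010   (S,.)→(R,1,R)
state=R head=3 tape=..1[1]010
After 11 steps: state R, head at 3, tape 11010.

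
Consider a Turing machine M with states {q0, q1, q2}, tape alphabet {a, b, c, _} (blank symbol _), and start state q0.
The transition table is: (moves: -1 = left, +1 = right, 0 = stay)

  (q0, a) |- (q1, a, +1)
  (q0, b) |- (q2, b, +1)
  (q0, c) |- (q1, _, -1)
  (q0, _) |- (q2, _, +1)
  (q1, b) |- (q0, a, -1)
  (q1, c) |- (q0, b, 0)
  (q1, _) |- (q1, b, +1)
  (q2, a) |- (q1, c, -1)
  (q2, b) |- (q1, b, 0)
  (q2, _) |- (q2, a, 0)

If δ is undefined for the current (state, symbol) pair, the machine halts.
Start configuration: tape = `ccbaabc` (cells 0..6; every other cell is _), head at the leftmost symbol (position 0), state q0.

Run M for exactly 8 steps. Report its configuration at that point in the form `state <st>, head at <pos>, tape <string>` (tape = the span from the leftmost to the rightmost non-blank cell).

state=q0 head=0 tape=_[c]cbaabc   (q0,c)→(q1,_,-1)
state=q1 head=-1 tape=[_]_cbaabc   (q1,_)→(q1,b,+1)
state=q1 head=0 tape=b[_]cbaabc   (q1,_)→(q1,b,+1)
state=q1 head=1 tape=bb[c]baabc   (q1,c)→(q0,b,0)
state=q0 head=1 tape=bb[b]baabc   (q0,b)→(q2,b,+1)
state=q2 head=2 tape=bbb[b]aabc   (q2,b)→(q1,b,0)
state=q1 head=2 tape=bbb[b]aabc   (q1,b)→(q0,a,-1)
state=q0 head=1 tape=bb[b]aaabc   (q0,b)→(q2,b,+1)
state=q2 head=2 tape=bbb[a]aabc
After 8 steps: state q2, head at 2, tape bbbaaabc.

state q2, head at 2, tape bbbaaabc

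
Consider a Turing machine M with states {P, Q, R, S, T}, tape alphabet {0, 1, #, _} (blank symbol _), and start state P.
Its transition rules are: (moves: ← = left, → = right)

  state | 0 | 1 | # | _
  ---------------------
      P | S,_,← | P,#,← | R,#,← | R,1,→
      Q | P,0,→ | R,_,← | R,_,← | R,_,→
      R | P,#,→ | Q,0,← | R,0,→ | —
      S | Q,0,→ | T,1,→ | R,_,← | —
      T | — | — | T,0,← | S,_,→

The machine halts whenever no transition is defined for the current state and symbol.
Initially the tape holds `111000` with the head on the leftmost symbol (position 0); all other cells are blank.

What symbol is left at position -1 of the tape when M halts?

P | _[1]11000   read 1 → write #, move ←, go to P
P | [_]#11000   read _ → write 1, move →, go to R
R | 1[#]11000   read # → write 0, move →, go to R
R | 10[1]1000   read 1 → write 0, move ←, go to Q
Q | 1[0]01000   read 0 → write 0, move →, go to P
P | 10[0]1000   read 0 → write _, move ←, go to S
S | 1[0]_1000   read 0 → write 0, move →, go to Q
Q | 10[_]1000   read _ → write _, move →, go to R
R | 10_[1]000   read 1 → write 0, move ←, go to Q
Q | 10[_]0000   read _ → write _, move →, go to R
R | 10_[0]000   read 0 → write #, move →, go to P
P | 10_#[0]00   read 0 → write _, move ←, go to S
S | 10_[#]_00   read # → write _, move ←, go to R
R | 10[_]__00
Cell -1 holds 1 when M halts.

1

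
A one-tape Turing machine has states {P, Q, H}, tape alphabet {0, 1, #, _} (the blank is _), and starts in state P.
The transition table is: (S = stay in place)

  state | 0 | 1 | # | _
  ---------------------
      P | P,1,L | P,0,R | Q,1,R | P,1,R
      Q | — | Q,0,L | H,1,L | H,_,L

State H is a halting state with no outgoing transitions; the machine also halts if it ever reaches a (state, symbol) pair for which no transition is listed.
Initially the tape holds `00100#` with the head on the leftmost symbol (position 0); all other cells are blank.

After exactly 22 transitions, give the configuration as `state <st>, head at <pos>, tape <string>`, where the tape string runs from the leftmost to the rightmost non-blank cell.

state=P head=0 tape=__[0]0100#   (P,0)→(P,1,L)
state=P head=-1 tape=_[_]10100#   (P,_)→(P,1,R)
state=P head=0 tape=_1[1]0100#   (P,1)→(P,0,R)
state=P head=1 tape=_10[0]100#   (P,0)→(P,1,L)
state=P head=0 tape=_1[0]1100#   (P,0)→(P,1,L)
state=P head=-1 tape=_[1]11100#   (P,1)→(P,0,R)
state=P head=0 tape=_0[1]1100#   (P,1)→(P,0,R)
state=P head=1 tape=_00[1]100#   (P,1)→(P,0,R)
state=P head=2 tape=_000[1]00#   (P,1)→(P,0,R)
state=P head=3 tape=_0000[0]0#   (P,0)→(P,1,L)
state=P head=2 tape=_000[0]10#   (P,0)→(P,1,L)
state=P head=1 tape=_00[0]110#   (P,0)→(P,1,L)
state=P head=0 tape=_0[0]1110#   (P,0)→(P,1,L)
state=P head=-1 tape=_[0]11110#   (P,0)→(P,1,L)
state=P head=-2 tape=[_]111110#   (P,_)→(P,1,R)
state=P head=-1 tape=1[1]11110#   (P,1)→(P,0,R)
state=P head=0 tape=10[1]1110#   (P,1)→(P,0,R)
state=P head=1 tape=100[1]110#   (P,1)→(P,0,R)
state=P head=2 tape=1000[1]10#   (P,1)→(P,0,R)
state=P head=3 tape=10000[1]0#   (P,1)→(P,0,R)
state=P head=4 tape=100000[0]#   (P,0)→(P,1,L)
state=P head=3 tape=10000[0]1#   (P,0)→(P,1,L)
state=P head=2 tape=1000[0]11#
After 22 steps: state P, head at 2, tape 1000011#.

state P, head at 2, tape 1000011#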